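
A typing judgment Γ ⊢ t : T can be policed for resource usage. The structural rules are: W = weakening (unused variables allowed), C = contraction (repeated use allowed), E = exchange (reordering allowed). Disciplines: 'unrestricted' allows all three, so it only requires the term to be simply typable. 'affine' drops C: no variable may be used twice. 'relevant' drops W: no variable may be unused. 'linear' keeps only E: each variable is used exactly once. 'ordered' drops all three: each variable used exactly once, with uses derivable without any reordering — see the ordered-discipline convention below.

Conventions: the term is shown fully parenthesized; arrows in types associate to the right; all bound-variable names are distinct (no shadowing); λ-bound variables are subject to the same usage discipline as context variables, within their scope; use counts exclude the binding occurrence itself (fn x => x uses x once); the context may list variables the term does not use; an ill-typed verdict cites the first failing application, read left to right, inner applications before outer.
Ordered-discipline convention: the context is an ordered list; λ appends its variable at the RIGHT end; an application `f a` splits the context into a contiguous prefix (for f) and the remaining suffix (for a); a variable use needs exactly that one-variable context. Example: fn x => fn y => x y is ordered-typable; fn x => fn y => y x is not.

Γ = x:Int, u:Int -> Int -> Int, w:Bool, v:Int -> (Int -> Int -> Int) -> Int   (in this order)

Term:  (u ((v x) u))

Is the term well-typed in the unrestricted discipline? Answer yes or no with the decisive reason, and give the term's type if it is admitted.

yes — simply typable at Int -> Int; W, C, E all held; term : Int -> Int
usage: x: 1×; u: 2×; w: 0×; v: 1×
left-to-right use order: u, v, x, u
typing: well-typed — term : Int -> Int
across the five disciplines: ordered ✗ | linear ✗ | affine ✗ | relevant ✗ | unrestricted ✓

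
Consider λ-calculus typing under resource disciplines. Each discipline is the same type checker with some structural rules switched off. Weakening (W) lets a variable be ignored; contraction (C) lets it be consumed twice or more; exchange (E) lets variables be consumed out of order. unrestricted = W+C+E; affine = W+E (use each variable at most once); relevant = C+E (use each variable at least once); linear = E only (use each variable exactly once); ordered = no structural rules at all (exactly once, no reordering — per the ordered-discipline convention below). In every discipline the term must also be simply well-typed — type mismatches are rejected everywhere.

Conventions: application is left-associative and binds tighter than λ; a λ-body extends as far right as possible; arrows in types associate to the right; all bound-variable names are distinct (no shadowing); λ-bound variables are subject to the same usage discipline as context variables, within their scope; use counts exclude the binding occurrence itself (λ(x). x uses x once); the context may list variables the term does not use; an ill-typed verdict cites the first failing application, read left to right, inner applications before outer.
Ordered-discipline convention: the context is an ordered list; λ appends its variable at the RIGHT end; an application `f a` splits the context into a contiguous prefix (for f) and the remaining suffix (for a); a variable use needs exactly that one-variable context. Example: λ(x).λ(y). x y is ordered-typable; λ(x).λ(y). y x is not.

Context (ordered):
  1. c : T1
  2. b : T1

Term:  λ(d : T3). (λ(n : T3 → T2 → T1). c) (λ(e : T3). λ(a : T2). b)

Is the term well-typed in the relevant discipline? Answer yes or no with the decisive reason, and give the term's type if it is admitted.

no — needs weakening: d, n, e, a unused
use counts: c=1; b=1; d (bound)=0; n (bound)=0; e (bound)=0; a (bound)=0
order of uses: c, b
typing: well-typed at T3 → T1
per-discipline verdicts: ordered ✗, linear ✗, affine ✓, relevant ✗, unrestricted ✓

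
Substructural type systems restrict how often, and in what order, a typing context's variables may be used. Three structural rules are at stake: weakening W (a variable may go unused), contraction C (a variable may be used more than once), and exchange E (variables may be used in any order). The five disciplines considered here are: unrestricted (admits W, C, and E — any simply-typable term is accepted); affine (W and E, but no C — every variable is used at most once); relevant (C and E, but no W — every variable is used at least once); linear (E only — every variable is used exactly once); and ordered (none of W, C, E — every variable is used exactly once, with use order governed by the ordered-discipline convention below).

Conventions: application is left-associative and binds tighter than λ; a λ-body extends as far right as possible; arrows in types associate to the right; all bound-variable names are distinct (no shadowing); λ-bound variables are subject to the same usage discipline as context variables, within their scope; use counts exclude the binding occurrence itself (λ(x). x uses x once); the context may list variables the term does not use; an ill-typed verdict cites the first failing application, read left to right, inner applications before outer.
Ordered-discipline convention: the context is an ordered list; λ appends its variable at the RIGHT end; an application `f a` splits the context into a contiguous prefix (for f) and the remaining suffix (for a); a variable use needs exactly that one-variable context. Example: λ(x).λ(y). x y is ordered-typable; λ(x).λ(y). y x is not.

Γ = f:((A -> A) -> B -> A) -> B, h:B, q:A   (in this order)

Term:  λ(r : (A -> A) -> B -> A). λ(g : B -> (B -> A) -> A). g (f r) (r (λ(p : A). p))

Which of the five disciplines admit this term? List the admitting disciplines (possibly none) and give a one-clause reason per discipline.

accepted by: unrestricted
usage: f ×1, h ×0, q ×0, r (λ-bound) ×2, g (λ-bound) ×1, p (λ-bound) ×1
order of uses: g, f, r, r, p
typing: well-typed — term : ((A -> A) -> B -> A) -> (B -> (B -> A) -> A) -> A
ordered: ✗, repeated use of r ×2; h, q left unused
linear: ✗, repeated use of r ×2; h, q left unused
affine: ✗, repeated use of r ×2
relevant: ✗, h, q left unused
unrestricted: ✓, typability at ((A -> A) -> B -> A) -> (B -> (B -> A) -> A) -> A is all that's needed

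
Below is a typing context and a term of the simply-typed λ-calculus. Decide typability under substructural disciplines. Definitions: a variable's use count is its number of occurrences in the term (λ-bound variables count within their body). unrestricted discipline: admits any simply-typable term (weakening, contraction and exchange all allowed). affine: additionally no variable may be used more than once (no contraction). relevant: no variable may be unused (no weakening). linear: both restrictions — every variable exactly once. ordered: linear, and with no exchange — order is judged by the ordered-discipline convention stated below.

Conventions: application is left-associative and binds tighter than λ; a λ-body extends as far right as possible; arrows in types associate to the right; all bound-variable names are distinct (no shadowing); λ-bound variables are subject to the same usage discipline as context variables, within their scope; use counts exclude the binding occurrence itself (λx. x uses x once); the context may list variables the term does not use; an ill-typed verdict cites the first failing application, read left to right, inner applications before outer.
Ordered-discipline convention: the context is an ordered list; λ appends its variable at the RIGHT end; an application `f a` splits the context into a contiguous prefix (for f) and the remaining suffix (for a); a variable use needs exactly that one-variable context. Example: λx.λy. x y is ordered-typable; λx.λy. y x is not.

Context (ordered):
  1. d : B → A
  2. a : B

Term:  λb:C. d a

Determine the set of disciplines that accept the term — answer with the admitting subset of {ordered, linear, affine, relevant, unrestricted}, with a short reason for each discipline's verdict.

accepted by: affine, unrestricted
variable uses: d: 1×; a: 1×; b (λ-bound): 0×
order of uses: d, a
typing: well-typed — term : C → A
ordered: ✗, b left unused
linear: ✗, b left unused
affine: ✓, no duplicate uses among d, a, b
relevant: ✗, b left unused
unrestricted: ✓, typability at C → A is all that's needed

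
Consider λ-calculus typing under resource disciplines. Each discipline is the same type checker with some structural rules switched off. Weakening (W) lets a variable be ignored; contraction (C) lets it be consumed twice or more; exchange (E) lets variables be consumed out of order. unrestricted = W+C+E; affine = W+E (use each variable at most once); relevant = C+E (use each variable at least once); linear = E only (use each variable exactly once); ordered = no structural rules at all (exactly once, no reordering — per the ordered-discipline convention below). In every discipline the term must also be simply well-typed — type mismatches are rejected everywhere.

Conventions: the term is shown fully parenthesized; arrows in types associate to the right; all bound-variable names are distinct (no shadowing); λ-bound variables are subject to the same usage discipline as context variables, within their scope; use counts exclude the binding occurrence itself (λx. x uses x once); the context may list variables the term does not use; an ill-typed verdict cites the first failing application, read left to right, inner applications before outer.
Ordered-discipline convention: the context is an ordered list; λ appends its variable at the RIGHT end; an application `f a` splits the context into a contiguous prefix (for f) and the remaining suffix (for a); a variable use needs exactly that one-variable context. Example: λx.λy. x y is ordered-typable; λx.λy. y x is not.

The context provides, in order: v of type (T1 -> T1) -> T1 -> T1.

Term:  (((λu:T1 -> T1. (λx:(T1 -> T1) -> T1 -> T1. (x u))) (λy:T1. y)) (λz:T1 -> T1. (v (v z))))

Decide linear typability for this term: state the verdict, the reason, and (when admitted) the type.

no — uses contraction: v ×2
variable uses: v=2, u [bound]=1, x [bound]=1, y [bound]=1, z [bound]=1
order of uses: x, u, y, v, v, z
typing: ✓ — T1 -> T1
all disciplines: ordered ✗; linear ✗; affine ✗; relevant ✓; unrestricted ✓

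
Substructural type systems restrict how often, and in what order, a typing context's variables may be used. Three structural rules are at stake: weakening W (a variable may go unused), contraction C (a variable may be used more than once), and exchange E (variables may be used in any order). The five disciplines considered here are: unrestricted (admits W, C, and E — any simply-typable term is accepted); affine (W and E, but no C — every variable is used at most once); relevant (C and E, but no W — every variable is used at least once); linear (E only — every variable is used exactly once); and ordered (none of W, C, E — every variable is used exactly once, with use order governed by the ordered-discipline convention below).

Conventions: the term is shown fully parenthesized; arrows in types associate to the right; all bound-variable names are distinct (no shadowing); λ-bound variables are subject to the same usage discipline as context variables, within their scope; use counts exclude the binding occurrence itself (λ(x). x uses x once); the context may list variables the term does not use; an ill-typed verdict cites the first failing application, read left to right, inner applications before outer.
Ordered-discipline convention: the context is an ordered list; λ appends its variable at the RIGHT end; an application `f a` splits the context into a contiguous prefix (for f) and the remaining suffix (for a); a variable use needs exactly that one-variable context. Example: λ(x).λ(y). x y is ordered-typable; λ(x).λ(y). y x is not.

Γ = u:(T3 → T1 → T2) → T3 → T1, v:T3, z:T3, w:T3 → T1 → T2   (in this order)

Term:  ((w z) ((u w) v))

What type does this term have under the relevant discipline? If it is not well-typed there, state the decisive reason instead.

term : T2
use counts: u=1, v=1, z=1, w=2
uses in reading order: w, z, u, w, v
typing: ✓ — T2
per-discipline verdicts: ordered ✗ | linear ✗ | affine ✗ | relevant ✓ | unrestricted ✓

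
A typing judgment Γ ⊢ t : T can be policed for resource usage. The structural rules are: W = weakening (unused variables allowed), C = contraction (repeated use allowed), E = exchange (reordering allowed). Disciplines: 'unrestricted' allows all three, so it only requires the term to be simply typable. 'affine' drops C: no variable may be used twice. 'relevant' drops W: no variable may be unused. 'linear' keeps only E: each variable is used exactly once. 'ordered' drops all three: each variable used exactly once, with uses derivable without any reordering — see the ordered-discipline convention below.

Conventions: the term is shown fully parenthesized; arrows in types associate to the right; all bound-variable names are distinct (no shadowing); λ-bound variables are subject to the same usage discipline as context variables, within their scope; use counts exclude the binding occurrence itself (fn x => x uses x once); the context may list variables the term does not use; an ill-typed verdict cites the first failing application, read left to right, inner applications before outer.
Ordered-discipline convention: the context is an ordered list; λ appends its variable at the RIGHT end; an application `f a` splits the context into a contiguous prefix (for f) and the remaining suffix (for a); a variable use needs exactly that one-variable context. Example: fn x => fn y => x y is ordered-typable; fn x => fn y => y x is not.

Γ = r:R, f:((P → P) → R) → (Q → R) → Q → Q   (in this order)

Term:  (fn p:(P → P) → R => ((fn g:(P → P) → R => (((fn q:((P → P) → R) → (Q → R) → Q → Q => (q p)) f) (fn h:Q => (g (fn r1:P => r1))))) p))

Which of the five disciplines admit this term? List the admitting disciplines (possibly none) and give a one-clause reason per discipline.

admitted by: unrestricted
variable uses: r=0; f=1; p (λ-bound)=2; g (λ-bound)=1; q (λ-bound)=1; h (λ-bound)=0; r1 (λ-bound)=1
order of uses: q, p, f, g, r1, p
typing: the term checks, with type ((P → P) → R) → Q → Q
ordered: ✗ — p ×2 used more than once (contraction); needs weakening: r, h unused
linear: ✗ — p ×2 used more than once (contraction); needs weakening: r, h unused
affine: ✗ — p ×2 used more than once (contraction)
relevant: ✗ — needs weakening: r, h unused
unrestricted: ✓ — well-typed at ((P → P) → R) → Q → Q; no restrictions here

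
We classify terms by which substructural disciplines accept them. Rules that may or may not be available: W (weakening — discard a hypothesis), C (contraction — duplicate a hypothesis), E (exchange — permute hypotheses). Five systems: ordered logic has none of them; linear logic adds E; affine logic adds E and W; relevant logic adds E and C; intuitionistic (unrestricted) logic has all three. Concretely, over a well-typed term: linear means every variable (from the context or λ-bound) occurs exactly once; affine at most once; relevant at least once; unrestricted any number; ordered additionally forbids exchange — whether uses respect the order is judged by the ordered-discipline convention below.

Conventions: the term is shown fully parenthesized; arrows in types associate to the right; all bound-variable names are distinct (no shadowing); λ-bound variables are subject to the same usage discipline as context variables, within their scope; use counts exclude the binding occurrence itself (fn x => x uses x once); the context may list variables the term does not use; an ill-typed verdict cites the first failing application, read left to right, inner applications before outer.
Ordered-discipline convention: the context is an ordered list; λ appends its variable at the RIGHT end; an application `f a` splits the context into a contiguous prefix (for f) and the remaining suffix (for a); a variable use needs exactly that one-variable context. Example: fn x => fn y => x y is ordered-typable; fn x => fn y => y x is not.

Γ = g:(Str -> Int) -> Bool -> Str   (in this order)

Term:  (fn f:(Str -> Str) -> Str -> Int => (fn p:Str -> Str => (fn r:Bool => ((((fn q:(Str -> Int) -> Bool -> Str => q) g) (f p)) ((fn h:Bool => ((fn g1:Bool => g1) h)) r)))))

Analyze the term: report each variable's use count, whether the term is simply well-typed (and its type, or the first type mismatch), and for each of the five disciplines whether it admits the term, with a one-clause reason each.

variable uses: g=1, f [bound]=1, p [bound]=1, r [bound]=1, q [bound]=1, h [bound]=1, g1 [bound]=1
order of uses: q, g, f, p, g1, h, r
typing: the term checks, with type ((Str -> Str) -> Str -> Int) -> (Str -> Str) -> Bool -> Str
ordered ✓ (g, f, p, r, q, h, g1 once each; derivable with no W/C/E)
linear ✓ (each of g, f, p, r, q, h, g1 used exactly once)
affine ✓ (g, f, p, r, q, h, g1: no repeats, contraction unneeded)
relevant ✓ (at least one use each (g, f, p, r, q, h, g1))
unrestricted ✓ (typability at ((Str -> Str) -> Str -> Int) -> (Str -> Str) -> Bool -> Str is all that's needed)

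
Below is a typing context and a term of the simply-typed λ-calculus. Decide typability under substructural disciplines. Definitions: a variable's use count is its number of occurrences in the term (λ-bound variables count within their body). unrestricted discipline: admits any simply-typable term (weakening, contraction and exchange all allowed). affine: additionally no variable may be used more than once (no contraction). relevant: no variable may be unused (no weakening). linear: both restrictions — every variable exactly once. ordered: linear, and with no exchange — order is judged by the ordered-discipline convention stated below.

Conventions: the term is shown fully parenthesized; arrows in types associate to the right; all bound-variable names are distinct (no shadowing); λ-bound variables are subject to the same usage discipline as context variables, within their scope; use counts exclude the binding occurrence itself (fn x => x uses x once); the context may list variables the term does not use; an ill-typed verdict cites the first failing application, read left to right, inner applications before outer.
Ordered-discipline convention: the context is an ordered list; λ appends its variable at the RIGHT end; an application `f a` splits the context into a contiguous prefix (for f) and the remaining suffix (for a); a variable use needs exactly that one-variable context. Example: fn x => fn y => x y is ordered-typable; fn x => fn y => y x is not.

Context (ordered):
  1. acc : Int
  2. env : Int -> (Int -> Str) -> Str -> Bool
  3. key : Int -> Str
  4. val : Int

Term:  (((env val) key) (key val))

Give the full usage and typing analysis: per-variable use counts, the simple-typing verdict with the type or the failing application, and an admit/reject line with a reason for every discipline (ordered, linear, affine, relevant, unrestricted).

usage: acc: 0×; env: 1×; key: 2×; val: 2×
use order (left to right): env, val, key, key, val
typing: well-typed at Bool
ordered: ✗ — key ×2, val ×2 used more than once (contraction); acc left unused
linear: ✗ — key ×2, val ×2 used more than once (contraction); acc left unused
affine: ✗ — key ×2, val ×2 used more than once (contraction)
relevant: ✗ — acc left unused
unrestricted: ✓ — typability at Bool is all that's needed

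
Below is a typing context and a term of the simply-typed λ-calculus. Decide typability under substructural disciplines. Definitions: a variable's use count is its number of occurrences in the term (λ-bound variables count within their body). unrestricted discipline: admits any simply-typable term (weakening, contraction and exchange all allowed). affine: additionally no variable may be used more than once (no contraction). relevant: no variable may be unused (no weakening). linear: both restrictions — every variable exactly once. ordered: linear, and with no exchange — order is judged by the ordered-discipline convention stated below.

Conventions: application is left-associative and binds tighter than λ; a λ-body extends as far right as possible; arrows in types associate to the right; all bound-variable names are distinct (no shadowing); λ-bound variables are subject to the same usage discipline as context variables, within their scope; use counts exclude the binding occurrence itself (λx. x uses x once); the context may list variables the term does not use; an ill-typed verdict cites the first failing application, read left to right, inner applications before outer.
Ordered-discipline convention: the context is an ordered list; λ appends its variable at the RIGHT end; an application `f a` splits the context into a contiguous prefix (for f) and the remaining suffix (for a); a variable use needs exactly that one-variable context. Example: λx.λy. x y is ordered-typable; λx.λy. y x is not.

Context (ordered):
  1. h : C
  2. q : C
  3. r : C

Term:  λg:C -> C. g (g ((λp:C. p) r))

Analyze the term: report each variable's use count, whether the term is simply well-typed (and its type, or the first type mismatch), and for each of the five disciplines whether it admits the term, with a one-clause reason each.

use counts: h: 0, q: 0, r: 1, g (bound): 2, p (bound): 1
uses in reading order: g, g, p, r
typing: well-typed at (C -> C) -> C
ordered: ✗ — needs contraction — g ×2; needs weakening: h, q unused
linear: ✗ — needs contraction — g ×2; needs weakening: h, q unused
affine: ✗ — needs contraction — g ×2
relevant: ✗ — needs weakening: h, q unused
unrestricted: ✓ — typability at (C -> C) -> C is all that's needed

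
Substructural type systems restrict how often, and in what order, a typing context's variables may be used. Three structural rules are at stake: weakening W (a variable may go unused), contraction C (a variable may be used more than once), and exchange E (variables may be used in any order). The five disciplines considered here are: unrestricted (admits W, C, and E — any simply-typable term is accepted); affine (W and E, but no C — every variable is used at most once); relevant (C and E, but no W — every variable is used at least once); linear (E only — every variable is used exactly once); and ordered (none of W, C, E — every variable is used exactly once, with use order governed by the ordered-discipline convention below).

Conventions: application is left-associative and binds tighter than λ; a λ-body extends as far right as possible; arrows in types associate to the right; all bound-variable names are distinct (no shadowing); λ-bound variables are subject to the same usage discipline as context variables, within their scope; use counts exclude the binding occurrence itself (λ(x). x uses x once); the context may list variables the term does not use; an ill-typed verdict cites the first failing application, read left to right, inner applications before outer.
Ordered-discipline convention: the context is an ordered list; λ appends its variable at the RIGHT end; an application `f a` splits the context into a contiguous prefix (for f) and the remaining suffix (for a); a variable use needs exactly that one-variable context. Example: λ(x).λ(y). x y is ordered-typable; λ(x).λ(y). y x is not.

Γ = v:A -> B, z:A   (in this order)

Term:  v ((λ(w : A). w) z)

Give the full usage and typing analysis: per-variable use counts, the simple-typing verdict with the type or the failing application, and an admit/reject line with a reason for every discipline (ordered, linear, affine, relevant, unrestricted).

usage: v=1, z=1, w [bound]=1
use order (left to right): v, w, z
typing: the term checks, with type B
ordered: ✓ — v, z, w once each; derivable with no W/C/E
linear: ✓ — single use per variable (v, z, w)
affine: ✓ — v, z, w: no repeats, contraction unneeded
relevant: ✓ — none of v, z, w goes unused
unrestricted: ✓ — well-typed at B; no restrictions here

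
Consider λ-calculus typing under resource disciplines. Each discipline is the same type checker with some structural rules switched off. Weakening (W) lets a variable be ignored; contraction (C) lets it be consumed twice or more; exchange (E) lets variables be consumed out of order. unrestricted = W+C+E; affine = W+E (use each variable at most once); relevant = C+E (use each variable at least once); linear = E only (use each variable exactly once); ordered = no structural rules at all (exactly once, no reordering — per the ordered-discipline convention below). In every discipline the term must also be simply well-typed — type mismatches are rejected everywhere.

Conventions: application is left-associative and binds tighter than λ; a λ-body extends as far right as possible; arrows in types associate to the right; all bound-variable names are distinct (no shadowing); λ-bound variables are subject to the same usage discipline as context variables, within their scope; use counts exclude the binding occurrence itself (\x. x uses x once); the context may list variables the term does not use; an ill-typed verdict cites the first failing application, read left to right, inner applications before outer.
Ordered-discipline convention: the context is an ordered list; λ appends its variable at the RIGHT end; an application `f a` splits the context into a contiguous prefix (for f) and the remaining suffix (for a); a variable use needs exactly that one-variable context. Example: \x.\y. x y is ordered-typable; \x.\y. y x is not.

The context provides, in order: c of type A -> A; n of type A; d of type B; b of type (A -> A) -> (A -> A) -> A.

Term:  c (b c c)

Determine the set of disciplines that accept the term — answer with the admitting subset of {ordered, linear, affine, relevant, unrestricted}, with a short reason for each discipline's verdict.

admitted in: unrestricted
variable uses: c: 3×, n: 0×, d: 0×, b: 1×
left-to-right use order: c, b, c, c
typing: the term checks, with type A
ordered: ✗, needs contraction — c ×3; unused: n, d — weakening required
linear: ✗, needs contraction — c ×3; unused: n, d — weakening required
affine: ✗, needs contraction — c ×3
relevant: ✗, unused: n, d — weakening required
unrestricted: ✓, well-typed at A; no restrictions here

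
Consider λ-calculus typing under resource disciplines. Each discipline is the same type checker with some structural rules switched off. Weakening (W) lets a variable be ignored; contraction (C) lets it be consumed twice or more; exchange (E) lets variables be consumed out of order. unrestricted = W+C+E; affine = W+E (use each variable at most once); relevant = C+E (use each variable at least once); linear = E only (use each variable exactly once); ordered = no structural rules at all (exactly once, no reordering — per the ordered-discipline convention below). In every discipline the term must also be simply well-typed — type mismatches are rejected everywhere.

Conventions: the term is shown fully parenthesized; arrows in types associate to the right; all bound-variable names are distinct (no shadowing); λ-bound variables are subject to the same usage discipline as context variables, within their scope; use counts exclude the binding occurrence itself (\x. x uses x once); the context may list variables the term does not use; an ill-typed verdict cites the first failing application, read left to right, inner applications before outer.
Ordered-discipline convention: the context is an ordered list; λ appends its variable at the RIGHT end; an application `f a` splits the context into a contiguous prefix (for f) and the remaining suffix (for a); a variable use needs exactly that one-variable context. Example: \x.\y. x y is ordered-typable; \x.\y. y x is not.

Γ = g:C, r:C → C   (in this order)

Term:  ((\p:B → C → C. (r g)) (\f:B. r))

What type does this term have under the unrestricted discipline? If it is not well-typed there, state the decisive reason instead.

term : C
counts: g ×1, r ×2, p (bound) ×0, f (bound) ×0
use order (left to right): r, g, r
typing: well-typed — term : C
per-discipline verdicts: ordered ✗ · linear ✗ · affine ✗ · relevant ✗ · unrestricted ✓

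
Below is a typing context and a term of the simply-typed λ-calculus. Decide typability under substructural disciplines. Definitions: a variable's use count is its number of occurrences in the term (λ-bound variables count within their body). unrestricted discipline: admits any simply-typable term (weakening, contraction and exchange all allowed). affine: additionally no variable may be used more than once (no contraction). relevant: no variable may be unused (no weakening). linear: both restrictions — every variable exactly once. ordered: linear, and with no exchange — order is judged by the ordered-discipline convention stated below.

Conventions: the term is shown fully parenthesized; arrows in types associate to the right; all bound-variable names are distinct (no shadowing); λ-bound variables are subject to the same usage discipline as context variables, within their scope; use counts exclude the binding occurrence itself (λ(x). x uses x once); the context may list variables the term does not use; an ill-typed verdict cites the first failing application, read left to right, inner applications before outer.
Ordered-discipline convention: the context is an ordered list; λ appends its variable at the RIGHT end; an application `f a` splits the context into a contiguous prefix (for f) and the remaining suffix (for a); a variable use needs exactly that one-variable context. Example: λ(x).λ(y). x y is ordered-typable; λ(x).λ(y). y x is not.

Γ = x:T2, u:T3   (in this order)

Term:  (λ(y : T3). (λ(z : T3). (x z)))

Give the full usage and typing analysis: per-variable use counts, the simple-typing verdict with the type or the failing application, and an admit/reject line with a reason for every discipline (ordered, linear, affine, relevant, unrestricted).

use counts: x: 1×; u: 0×; y [bound]: 0×; z [bound]: 1×
order of uses: x, z
typing: ill-typed: non-function type T2 applied to an argument
ordered: ✗ — fails simple typing
linear: ✗ — a type mismatch blocks all five
affine: ✗ — the type mismatch rejects it
relevant: ✗ — not simply typable
unrestricted: ✗ — fails simple typing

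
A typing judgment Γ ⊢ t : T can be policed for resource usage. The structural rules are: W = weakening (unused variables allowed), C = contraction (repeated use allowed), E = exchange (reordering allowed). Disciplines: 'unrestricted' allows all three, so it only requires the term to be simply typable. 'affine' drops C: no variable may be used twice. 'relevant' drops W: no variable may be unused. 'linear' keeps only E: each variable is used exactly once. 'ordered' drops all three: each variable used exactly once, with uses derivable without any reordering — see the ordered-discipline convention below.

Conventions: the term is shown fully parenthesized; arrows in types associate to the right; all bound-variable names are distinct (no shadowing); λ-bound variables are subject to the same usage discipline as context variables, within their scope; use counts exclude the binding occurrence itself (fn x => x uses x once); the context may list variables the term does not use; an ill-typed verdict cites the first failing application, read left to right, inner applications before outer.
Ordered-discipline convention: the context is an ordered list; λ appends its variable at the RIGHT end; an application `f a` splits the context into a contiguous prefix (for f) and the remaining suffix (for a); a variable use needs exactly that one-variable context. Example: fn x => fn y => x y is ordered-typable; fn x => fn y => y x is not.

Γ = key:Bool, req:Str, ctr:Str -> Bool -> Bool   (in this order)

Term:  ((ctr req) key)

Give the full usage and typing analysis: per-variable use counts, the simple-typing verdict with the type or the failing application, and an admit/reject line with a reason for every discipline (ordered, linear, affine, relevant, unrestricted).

usage: key=1; req=1; ctr=1
uses in reading order: ctr, req, key
typing: the term checks, with type Bool
ordered: ✗, no contiguous prefix/suffix split fits ctr, req, key
linear: ✓, key, req, ctr: one use apiece
affine: ✓, no duplicate uses among key, req, ctr
relevant: ✓, at least one use each (key, req, ctr)
unrestricted: ✓, simply typable at Bool; W, C, E all held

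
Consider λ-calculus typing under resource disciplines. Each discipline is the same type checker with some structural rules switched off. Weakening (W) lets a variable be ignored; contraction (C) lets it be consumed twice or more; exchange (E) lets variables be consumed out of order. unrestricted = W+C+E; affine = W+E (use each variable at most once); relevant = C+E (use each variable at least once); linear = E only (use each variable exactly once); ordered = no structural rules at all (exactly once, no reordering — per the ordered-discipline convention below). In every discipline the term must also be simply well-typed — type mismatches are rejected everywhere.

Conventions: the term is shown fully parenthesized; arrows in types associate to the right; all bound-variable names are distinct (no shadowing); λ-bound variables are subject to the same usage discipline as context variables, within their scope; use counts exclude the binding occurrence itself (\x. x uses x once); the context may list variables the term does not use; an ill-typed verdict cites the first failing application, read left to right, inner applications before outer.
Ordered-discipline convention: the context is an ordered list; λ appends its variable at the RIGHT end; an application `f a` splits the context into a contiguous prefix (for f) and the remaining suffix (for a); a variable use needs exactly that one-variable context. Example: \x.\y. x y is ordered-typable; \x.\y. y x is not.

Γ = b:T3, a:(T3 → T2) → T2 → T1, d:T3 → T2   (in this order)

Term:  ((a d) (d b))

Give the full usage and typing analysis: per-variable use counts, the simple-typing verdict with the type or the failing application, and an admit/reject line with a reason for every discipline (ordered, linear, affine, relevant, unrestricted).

variable uses: b=1; a=1; d=2
uses in reading order: a, d, d, b
typing: well-typed — term : T1
ordered: ✗, d ×2 used more than once (contraction)
linear: ✗, d ×2 used more than once (contraction)
affine: ✗, d ×2 used more than once (contraction)
relevant: ✓, at least one use each (b, a, d)
unrestricted: ✓, simply typable at T1; W, C, E all held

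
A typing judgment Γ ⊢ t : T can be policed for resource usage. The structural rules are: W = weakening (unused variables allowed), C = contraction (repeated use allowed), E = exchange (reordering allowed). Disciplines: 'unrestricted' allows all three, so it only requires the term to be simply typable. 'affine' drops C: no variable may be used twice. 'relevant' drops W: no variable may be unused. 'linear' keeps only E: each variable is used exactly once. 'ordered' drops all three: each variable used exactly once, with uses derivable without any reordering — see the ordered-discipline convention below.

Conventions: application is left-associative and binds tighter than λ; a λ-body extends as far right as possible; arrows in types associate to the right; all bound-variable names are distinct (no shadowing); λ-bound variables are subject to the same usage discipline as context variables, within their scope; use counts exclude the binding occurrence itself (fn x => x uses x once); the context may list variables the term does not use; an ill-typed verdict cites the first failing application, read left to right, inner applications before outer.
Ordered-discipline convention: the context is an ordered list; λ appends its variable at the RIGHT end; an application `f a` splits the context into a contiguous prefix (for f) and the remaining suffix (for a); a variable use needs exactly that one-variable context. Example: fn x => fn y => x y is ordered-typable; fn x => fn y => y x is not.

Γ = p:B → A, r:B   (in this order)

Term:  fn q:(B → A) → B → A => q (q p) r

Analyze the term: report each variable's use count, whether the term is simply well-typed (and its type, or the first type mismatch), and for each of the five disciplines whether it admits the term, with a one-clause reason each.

usage: p ×1; r ×1; q (λ-bound) ×2
order of uses: q, q, p, r
typing: ✓ — ((B → A) → B → A) → A
ordered: ✗, repeated use of q ×2
linear: ✗, repeated use of q ×2
affine: ✗, repeated use of q ×2
relevant: ✓, every one of p, r, q appears
unrestricted: ✓, typability at ((B → A) → B → A) → A is all that's needed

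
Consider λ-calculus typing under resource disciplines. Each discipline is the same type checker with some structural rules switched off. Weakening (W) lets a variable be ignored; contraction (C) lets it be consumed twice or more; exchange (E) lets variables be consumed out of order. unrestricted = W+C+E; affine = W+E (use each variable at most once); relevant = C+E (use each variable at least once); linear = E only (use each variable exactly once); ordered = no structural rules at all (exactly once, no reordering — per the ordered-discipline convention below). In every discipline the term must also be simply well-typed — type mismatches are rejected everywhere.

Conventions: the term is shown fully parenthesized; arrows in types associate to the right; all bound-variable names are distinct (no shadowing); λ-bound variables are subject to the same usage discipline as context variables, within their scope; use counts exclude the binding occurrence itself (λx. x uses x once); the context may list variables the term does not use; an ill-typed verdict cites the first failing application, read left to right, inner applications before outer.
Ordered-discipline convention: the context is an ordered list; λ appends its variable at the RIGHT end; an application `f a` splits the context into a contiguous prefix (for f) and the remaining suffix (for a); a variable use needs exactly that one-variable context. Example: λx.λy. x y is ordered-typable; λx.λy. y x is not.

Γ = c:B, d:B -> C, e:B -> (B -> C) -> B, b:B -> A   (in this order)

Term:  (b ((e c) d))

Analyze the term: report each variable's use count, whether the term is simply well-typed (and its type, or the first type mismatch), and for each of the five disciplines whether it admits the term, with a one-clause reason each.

variable uses: c: 1, d: 1, e: 1, b: 1
use order (left to right): b, e, c, d
typing: ✓ — A
ordered: ✗, no contiguous prefix/suffix split fits b, e, c, d
linear: ✓, exactly-once usage across c, d, e, b
affine: ✓, at most one use each (c, d, e, b)
relevant: ✓, every one of c, d, e, b appears
unrestricted: ✓, well-typed at A; no restrictions here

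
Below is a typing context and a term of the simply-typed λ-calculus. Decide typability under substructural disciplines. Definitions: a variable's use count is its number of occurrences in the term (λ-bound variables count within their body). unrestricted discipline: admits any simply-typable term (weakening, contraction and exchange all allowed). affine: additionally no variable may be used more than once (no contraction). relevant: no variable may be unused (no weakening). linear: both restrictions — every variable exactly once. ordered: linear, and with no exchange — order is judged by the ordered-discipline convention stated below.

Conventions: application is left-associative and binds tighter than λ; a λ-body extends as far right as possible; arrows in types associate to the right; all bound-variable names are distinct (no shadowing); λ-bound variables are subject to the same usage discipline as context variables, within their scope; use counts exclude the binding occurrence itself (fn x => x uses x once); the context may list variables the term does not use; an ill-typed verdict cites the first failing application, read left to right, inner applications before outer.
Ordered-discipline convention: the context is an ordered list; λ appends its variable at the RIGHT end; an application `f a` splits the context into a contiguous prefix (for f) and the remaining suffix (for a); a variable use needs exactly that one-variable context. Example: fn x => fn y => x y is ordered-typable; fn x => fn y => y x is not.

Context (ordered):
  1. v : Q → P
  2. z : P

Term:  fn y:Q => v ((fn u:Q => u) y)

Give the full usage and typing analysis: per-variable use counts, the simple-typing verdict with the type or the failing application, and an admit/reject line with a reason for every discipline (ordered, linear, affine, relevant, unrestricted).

variable uses: v: 1, z: 0, y [bound]: 1, u [bound]: 1
use order (left to right): v, u, y
typing: the term checks, with type Q → P
ordered: ✗, unused: z — weakening required
linear: ✗, unused: z — weakening required
affine: ✓, v, z, y, u: no repeats, contraction unneeded
relevant: ✗, unused: z — weakening required
unrestricted: ✓, typability at Q → P is all that's needed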